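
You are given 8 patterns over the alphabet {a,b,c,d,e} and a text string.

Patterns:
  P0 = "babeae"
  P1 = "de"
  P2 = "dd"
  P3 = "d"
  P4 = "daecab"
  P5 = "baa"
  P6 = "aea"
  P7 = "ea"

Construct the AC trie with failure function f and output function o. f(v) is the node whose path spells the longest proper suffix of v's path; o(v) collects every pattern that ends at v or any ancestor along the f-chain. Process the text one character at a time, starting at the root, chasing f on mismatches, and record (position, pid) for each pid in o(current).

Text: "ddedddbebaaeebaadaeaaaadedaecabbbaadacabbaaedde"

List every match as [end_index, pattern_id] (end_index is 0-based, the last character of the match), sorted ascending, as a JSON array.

Build:
Trie nodes:
  0='ε' goto a→16 b→1 d→7 e→19
  1='b' goto a→2
  2='ba' goto a→15 b→3
  3='bab' goto e→4
  4='babe' goto a→5
  5='babea' goto e→6
  6='babeae' goto ·  [P0 ends]
  7='d' goto a→10 d→9 e→8  [P3 ends]
  8='de' goto ·  [P1 ends]
  9='dd' goto ·  [P2 ends]
  10='da' goto e→11
  11='dae' goto c→12
  12='daec' goto a→13
  13='daeca' goto b→14
  14='daecab' goto ·  [P4 ends]
  15='baa' goto ·  [P5 ends]
  16='a' goto e→17
  17='ae' goto a→18
  18='aea' goto ·  [P6 ends]
  19='e' goto a→20
  20='ea' goto ·  [P7 ends]

BFS fail/out derivation:
  n1('b'): parent n0 fail=0; on 'b' 0 → fail=0;  out ∅∪∅=∅
  n7('d'): parent n0 fail=0; on 'd' 0 → fail=0;  out {3}∪∅={3}
  n16('a'): parent n0 fail=0; on 'a' 0 → fail=0;  out ∅∪∅=∅
  n19('e'): parent n0 fail=0; on 'e' 0 → fail=0;  out ∅∪∅=∅
  n2('ba'): parent n1 fail=0; on 'a' 0 → fail=16;  out ∅∪∅=∅
  n8('de'): parent n7 fail=0; on 'e' 0 → fail=19;  out {1}∪∅={1}
  n9('dd'): parent n7 fail=0; on 'd' 0 → fail=7;  out {2}∪{3}={2,3}
  n10('da'): parent n7 fail=0; on 'a' 0 → fail=16;  out ∅∪∅=∅
  n17('ae'): parent n16 fail=0; on 'e' 0 → fail=19;  out ∅∪∅=∅
  n20('ea'): parent n19 fail=0; on 'a' 0 → fail=16;  out {7}∪∅={7}
  n3('bab'): parent n2 fail=16; on 'b' 16→0 → fail=1;  out ∅∪∅=∅
  n11('dae'): parent n10 fail=16; on 'e' 16 → fail=17;  out ∅∪∅=∅
  n15('baa'): parent n2 fail=16; on 'a' 16→0 → fail=16;  out {5}∪∅={5}
  n18('aea'): parent n17 fail=19; on 'a' 19 → fail=20;  out {6}∪{7}={6,7}
  n4('babe'): parent n3 fail=1; on 'e' 1→0 → fail=19;  out ∅∪∅=∅
  n12('daec'): parent n11 fail=17; on 'c' 17→19→0 → fail=0;  out ∅∪∅=∅
  n5('babea'): parent n4 fail=19; on 'a' 19 → fail=20;  out ∅∪{7}={7}
  n13('daeca'): parent n12 fail=0; on 'a' 0 → fail=16;  out ∅∪∅=∅
  n6('babeae'): parent n5 fail=20; on 'e' 20→16 → fail=17;  out {0}∪∅={0}
  n14('daecab'): parent n13 fail=16; on 'b' 16→0 → fail=1;  out {4}∪∅={4}

Run:
[0] read 'd'  n0⇒n7  → match P3@[0:0]
[1] read 'd'  n7⇒n9  → match P2@[0:1],P3@[1:1]
[2] read 'e'  n9⇒n8 (fail-walked)  → match P1@[1:2]
[3] read 'd'  n8⇒n7 (fail-walked)  → match P3@[3:3]
[4] read 'd'  n7⇒n9  → match P2@[3:4],P3@[4:4]
[5] read 'd'  n9⇒n9 (fail-walked)  → match P2@[4:5],P3@[5:5]
[6] read 'b'  n9⇒n1 (fail-walked)
[7] read 'e'  n1⇒n19 (fail-walked)
[8] read 'b'  n19⇒n1 (fail-walked)
[9] read 'a'  n1⇒n2
[10] read 'a'  n2⇒n15  → match P5@[8:10]
[11] read 'e'  n15⇒n17 (fail-walked)
[12] read 'e'  n17⇒n19 (fail-walked)
[13] read 'b'  n19⇒n1 (fail-walked)
[14] read 'a'  n1⇒n2
[15] read 'a'  n2⇒n15  → match P5@[13:15]
[16] read 'd'  n15⇒n7 (fail-walked)  → match P3@[16:16]
[17] read 'a'  n7⇒n10
[18] read 'e'  n10⇒n11
[19] read 'a'  n11⇒n18 (fail-walked)  → match P6@[17:19],P7@[18:19]
[20] read 'a'  n18⇒n16 (fail-walked)
[21] read 'a'  n16⇒n16 (fail-walked)
[22] read 'a'  n16⇒n16 (fail-walked)
[23] read 'd'  n16⇒n7 (fail-walked)  → match P3@[23:23]
[24] read 'e'  n7⇒n8  → match P1@[23:24]
[25] read 'd'  n8⇒n7 (fail-walked)  → match P3@[25:25]
[26] read 'a'  n7⇒n10
[27] read 'e'  n10⇒n11
[28] read 'c'  n11⇒n12
[29] read 'a'  n12⇒n13
[30] read 'b'  n13⇒n14  → match P4@[25:30]
[31] read 'b'  n14⇒n1 (fail-walked)
[32] read 'b'  n1⇒n1 (fail-walked)
[33] read 'a'  n1⇒n2
[34] read 'a'  n2⇒n15  → match P5@[32:34]
[35] read 'd'  n15⇒n7 (fail-walked)  → match P3@[35:35]
[36] read 'a'  n7⇒n10
[37] read 'c'  n10⇒n0 (fail-walked)
[38] read 'a'  n0⇒n16
[39] read 'b'  n16⇒n1 (fail-walked)
[40] read 'b'  n1⇒n1 (fail-walked)
[41] read 'a'  n1⇒n2
[42] read 'a'  n2⇒n15  → match P5@[40:42]
[43] read 'e'  n15⇒n17 (fail-walked)
[44] read 'd'  n17⇒n7 (fail-walked)  → match P3@[44:44]
[45] read 'd'  n7⇒n9  → match P2@[44:45],P3@[45:45]
[46] read 'e'  n9⇒n8 (fail-walked)  → match P1@[45:46]

All matches (sorted): [[0,3],[1,2],[1,3],[2,1],[3,3],[4,2],[4,3],[5,2],[5,3],[10,5],[15,5],[16,3],[19,6],[19,7],[23,3],[24,1],[25,3],[30,4],[34,5],[35,3],[42,5],[44,3],[45,2],[45,3],[46,1]]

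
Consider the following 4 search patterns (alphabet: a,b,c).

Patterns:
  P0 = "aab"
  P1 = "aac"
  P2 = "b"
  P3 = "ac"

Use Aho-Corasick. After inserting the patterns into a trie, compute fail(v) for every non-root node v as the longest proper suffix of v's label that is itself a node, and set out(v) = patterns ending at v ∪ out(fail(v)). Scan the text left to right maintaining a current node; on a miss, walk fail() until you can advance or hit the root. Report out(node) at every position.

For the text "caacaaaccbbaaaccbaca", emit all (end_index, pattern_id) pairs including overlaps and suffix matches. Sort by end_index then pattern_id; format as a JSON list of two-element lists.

Build:
Trie nodes:
  n0 'ε': a→1 b→5
  n1 'a': a→2 c→6
  n2 'aa': b→3 c→4
  n3 'aab': ·  ←P0
  n4 'aac': ·  ←P1
  n5 'b': ·  ←P2
  n6 'ac': ·  ←P3

BFS fail/out derivation:
  fail(1) 'a': from fail(0)=0 chase 'a': 0 ⇒ 0;  out=∅∪out(0)=∅
  fail(5) 'b': from fail(0)=0 chase 'b': 0 ⇒ 0;  out={2}∪out(0)={2}
  fail(2) 'aa': from fail(1)=0 chase 'a': 0 ⇒ 1;  out=∅∪out(1)=∅
  fail(6) 'ac': from fail(1)=0 chase 'c': 0 ⇒ 0;  out={3}∪out(0)={3}
  fail(3) 'aab': from fail(2)=1 chase 'b': 1→0 ⇒ 5;  out={0}∪out(5)={0,2}
  fail(4) 'aac': from fail(2)=1 chase 'c': 1 ⇒ 6;  out={1}∪out(6)={1,3}

Run:
i=0 'c': node 0→0
i=1 'a': node 0→1
i=2 'a': node 1→2
i=3 'c': node 2→4  → match P1@[1:3],P3@[2:3]
i=4 'a': node 4→1 (via fail)
i=5 'a': node 1→2
i=6 'a': node 2→2 (via fail)
i=7 'c': node 2→4  → match P1@[5:7],P3@[6:7]
i=8 'c': node 4→0 (via fail)
i=9 'b': node 0→5  → match P2@[9:9]
i=10 'b': node 5→5 (via fail)  → match P2@[10:10]
i=11 'a': node 5→1 (via fail)
i=12 'a': node 1→2
i=13 'a': node 2→2 (via fail)
i=14 'c': node 2→4  → match P1@[12:14],P3@[13:14]
i=15 'c': node 4→0 (via fail)
i=16 'b': node 0→5  → match P2@[16:16]
i=17 'a': node 5→1 (via fail)
i=18 'c': node 1→6  → match P3@[17:18]
i=19 'a': node 6→1 (via fail)

Result: [[3,1],[3,3],[7,1],[7,3],[9,2],[10,2],[14,1],[14,3],[16,2],[18,3]]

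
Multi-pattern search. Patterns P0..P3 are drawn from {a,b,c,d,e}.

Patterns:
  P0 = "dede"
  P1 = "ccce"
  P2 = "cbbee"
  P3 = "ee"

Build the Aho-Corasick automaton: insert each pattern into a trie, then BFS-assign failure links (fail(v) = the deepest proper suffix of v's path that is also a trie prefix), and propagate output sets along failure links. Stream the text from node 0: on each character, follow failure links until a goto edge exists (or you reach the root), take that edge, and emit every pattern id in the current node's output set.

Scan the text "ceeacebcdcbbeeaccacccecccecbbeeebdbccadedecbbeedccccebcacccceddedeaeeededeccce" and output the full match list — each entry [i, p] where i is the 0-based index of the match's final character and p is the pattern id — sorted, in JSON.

Construct AC machine:
Trie nodes:
  n0 'ε': c→5 d→1 e→13
  n1 'd': e→2
  n2 'de': d→3
  n3 'ded': e→4
  n4 'dede': ·  ←P0
  n5 'c': b→9 c→6
  n6 'cc': c→7
  n7 'ccc': e→8
  n8 'ccce': ·  ←P1
  n9 'cb': b→10
  n10 'cbb': e→11
  n11 'cbbe': e→12
  n12 'cbbee': ·  ←P2
  n13 'e': e→14
  n14 'ee': ·  ←P3

BFS fail/out derivation:
  fail(1) 'd': from fail(0)=0 chase 'd': 0 ⇒ 0;  out=∅∪out(0)=∅
  fail(5) 'c': from fail(0)=0 chase 'c': 0 ⇒ 0;  out=∅∪out(0)=∅
  fail(13) 'e': from fail(0)=0 chase 'e': 0 ⇒ 0;  out=∅∪out(0)=∅
  fail(2) 'de': from fail(1)=0 chase 'e': 0 ⇒ 13;  out=∅∪out(13)=∅
  fail(6) 'cc': from fail(5)=0 chase 'c': 0 ⇒ 5;  out=∅∪out(5)=∅
  fail(9) 'cb': from fail(5)=0 chase 'b': 0 ⇒ 0;  out=∅∪out(0)=∅
  fail(14) 'ee': from fail(13)=0 chase 'e': 0 ⇒ 13;  out={3}∪out(13)={3}
  fail(3) 'ded': from fail(2)=13 chase 'd': 13→0 ⇒ 1;  out=∅∪out(1)=∅
  fail(7) 'ccc': from fail(6)=5 chase 'c': 5 ⇒ 6;  out=∅∪out(6)=∅
  fail(10) 'cbb': from fail(9)=0 chase 'b': 0 ⇒ 0;  out=∅∪out(0)=∅
  fail(4) 'dede': from fail(3)=1 chase 'e': 1 ⇒ 2;  out={0}∪out(2)={0}
  fail(8) 'ccce': from fail(7)=6 chase 'e': 6→5→0 ⇒ 13;  out={1}∪out(13)={1}
  fail(11) 'cbbe': from fail(10)=0 chase 'e': 0 ⇒ 13;  out=∅∪out(13)=∅
  fail(12) 'cbbee': from fail(11)=13 chase 'e': 13 ⇒ 14;  out={2}∪out(14)={2,3}

Run:
[0] read 'c'  n0⇒n5
[1] read 'e'  n5⇒n13 (via fail)
[2] read 'e'  n13⇒n14  → match P3@[1:2]
[3] read 'a'  n14⇒n0 (via fail)
[4] read 'c'  n0⇒n5
[5] read 'e'  n5⇒n13 (via fail)
[6] read 'b'  n13⇒n0 (via fail)
[7] read 'c'  n0⇒n5
[8] read 'd'  n5⇒n1 (via fail)
[9] read 'c'  n1⇒n5 (via fail)
[10] read 'b'  n5⇒n9
[11] read 'b'  n9⇒n10
[12] read 'e'  n10⇒n11
[13] read 'e'  n11⇒n12  → match P2@[9:13],P3@[12:13]
[14] read 'a'  n12⇒n0 (via fail)
[15] read 'c'  n0⇒n5
[16] read 'c'  n5⇒n6
[17] read 'a'  n6⇒n0 (via fail)
[18] read 'c'  n0⇒n5
[19] read 'c'  n5⇒n6
[20] read 'c'  n6⇒n7
[21] read 'e'  n7⇒n8  → match P1@[18:21]
[22] read 'c'  n8⇒n5 (via fail)
[23] read 'c'  n5⇒n6
[24] read 'c'  n6⇒n7
[25] read 'e'  n7⇒n8  → match P1@[22:25]
[26] read 'c'  n8⇒n5 (via fail)
[27] read 'b'  n5⇒n9
[28] read 'b'  n9⇒n10
[29] read 'e'  n10⇒n11
[30] read 'e'  n11⇒n12  → match P2@[26:30],P3@[29:30]
[31] read 'e'  n12⇒n14 (via fail)  → match P3@[30:31]
[32] read 'b'  n14⇒n0 (via fail)
[33] read 'd'  n0⇒n1
[34] read 'b'  n1⇒n0 (via fail)
[35] read 'c'  n0⇒n5
[36] read 'c'  n5⇒n6
[37] read 'a'  n6⇒n0 (via fail)
[38] read 'd'  n0⇒n1
[39] read 'e'  n1⇒n2
[40] read 'd'  n2⇒n3
[41] read 'e'  n3⇒n4  → match P0@[38:41]
[42] read 'c'  n4⇒n5 (via fail)
[43] read 'b'  n5⇒n9
[44] read 'b'  n9⇒n10
[45] read 'e'  n10⇒n11
[46] read 'e'  n11⇒n12  → match P2@[42:46],P3@[45:46]
[47] read 'd'  n12⇒n1 (via fail)
[48] read 'c'  n1⇒n5 (via fail)
[49] read 'c'  n5⇒n6
[50] read 'c'  n6⇒n7
[51] read 'c'  n7⇒n7 (via fail)
[52] read 'e'  n7⇒n8  → match P1@[49:52]
[53] read 'b'  n8⇒n0 (via fail)
[54] read 'c'  n0⇒n5
[55] read 'a'  n5⇒n0 (via fail)
[56] read 'c'  n0⇒n5
[57] read 'c'  n5⇒n6
[58] read 'c'  n6⇒n7
[59] read 'c'  n7⇒n7 (via fail)
[60] read 'e'  n7⇒n8  → match P1@[57:60]
[61] read 'd'  n8⇒n1 (via fail)
[62] read 'd'  n1⇒n1 (via fail)
[63] read 'e'  n1⇒n2
[64] read 'd'  n2⇒n3
[65] read 'e'  n3⇒n4  → match P0@[62:65]
[66] read 'a'  n4⇒n0 (via fail)
[67] read 'e'  n0⇒n13
[68] read 'e'  n13⇒n14  → match P3@[67:68]
[69] read 'e'  n14⇒n14 (via fail)  → match P3@[68:69]
[70] read 'd'  n14⇒n1 (via fail)
[71] read 'e'  n1⇒n2
[72] read 'd'  n2⇒n3
[73] read 'e'  n3⇒n4  → match P0@[70:73]
[74] read 'c'  n4⇒n5 (via fail)
[75] read 'c'  n5⇒n6
[76] read 'c'  n6⇒n7
[77] read 'e'  n7⇒n8  → match P1@[74:77]

All matches (sorted): [[2,3],[13,2],[13,3],[21,1],[25,1],[30,2],[30,3],[31,3],[41,0],[46,2],[46,3],[52,1],[60,1],[65,0],[68,3],[69,3],[73,0],[77,1]]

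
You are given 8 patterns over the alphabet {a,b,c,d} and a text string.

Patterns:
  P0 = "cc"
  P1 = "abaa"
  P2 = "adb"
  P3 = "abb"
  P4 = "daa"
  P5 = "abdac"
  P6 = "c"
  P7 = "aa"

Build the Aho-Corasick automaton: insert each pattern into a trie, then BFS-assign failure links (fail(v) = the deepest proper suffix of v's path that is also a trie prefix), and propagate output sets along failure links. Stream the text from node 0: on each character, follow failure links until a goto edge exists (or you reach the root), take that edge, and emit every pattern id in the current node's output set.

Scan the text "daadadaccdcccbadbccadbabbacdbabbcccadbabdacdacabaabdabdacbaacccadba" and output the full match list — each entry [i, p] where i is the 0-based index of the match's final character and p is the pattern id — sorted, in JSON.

Build:
Trie (insert patterns):
  0='ε' goto a→3 c→1 d→10
  1='c' goto c→2  ←P6
  2='cc' goto ·  ←P0
  3='a' goto a→16 b→4 d→7
  4='ab' goto a→5 b→9 d→13
  5='aba' goto a→6
  6='abaa' goto ·  ←P1
  7='ad' goto b→8
  8='adb' goto ·  ←P2
  9='abb' goto ·  ←P3
  10='d' goto a→11
  11='da' goto a→12
  12='daa' goto ·  ←P4
  13='abd' goto a→14
  14='abda' goto c→15
  15='abdac' goto ·  ←P5
  16='aa' goto ·  ←P7

Failure links (BFS by depth):
  n1('c'): parent n0 fail=0; on 'c' 0 → fail=0;  out {6}∪∅={6}
  n3('a'): parent n0 fail=0; on 'a' 0 → fail=0;  out ∅∪∅=∅
  n10('d'): parent n0 fail=0; on 'd' 0 → fail=0;  out ∅∪∅=∅
  n2('cc'): parent n1 fail=0; on 'c' 0 → fail=1;  out {0}∪{6}={0,6}
  n4('ab'): parent n3 fail=0; on 'b' 0 → fail=0;  out ∅∪∅=∅
  n7('ad'): parent n3 fail=0; on 'd' 0 → fail=10;  out ∅∪∅=∅
  n11('da'): parent n10 fail=0; on 'a' 0 → fail=3;  out ∅∪∅=∅
  n16('aa'): parent n3 fail=0; on 'a' 0 → fail=3;  out {7}∪∅={7}
  n5('aba'): parent n4 fail=0; on 'a' 0 → fail=3;  out ∅∪∅=∅
  n8('adb'): parent n7 fail=10; on 'b' 10→0 → fail=0;  out {2}∪∅={2}
  n9('abb'): parent n4 fail=0; on 'b' 0 → fail=0;  out {3}∪∅={3}
  n12('daa'): parent n11 fail=3; on 'a' 3 → fail=16;  out {4}∪{7}={4,7}
  n13('abd'): parent n4 fail=0; on 'd' 0 → fail=10;  out ∅∪∅=∅
  n6('abaa'): parent n5 fail=3; on 'a' 3 → fail=16;  out {1}∪{7}={1,7}
  n14('abda'): parent n13 fail=10; on 'a' 10 → fail=11;  out ∅∪∅=∅
  n15('abdac'): parent n14 fail=11; on 'c' 11→3→0 → fail=1;  out {5}∪{6}={5,6}

Text stream:
pos 0 'd': at 10
pos 1 'a': at 11
pos 2 'a': at 12  → match P4@[0:2],P7@[1:2]
pos 3 'd': at 7 (fail-walked)
pos 4 'a': at 11 (fail-walked)
pos 5 'd': at 7 (fail-walked)
pos 6 'a': at 11 (fail-walked)
pos 7 'c': at 1 (fail-walked)  → match P6@[7:7]
pos 8 'c': at 2  → match P0@[7:8],P6@[8:8]
pos 9 'd': at 10 (fail-walked)
pos 10 'c': at 1 (fail-walked)  → match P6@[10:10]
pos 11 'c': at 2  → match P0@[10:11],P6@[11:11]
pos 12 'c': at 2 (fail-walked)  → match P0@[11:12],P6@[12:12]
pos 13 'b': at 0 (fail-walked)
pos 14 'a': at 3
pos 15 'd': at 7
pos 16 'b': at 8  → match P2@[14:16]
pos 17 'c': at 1 (fail-walked)  → match P6@[17:17]
pos 18 'c': at 2  → match P0@[17:18],P6@[18:18]
pos 19 'a': at 3 (fail-walked)
pos 20 'd': at 7
pos 21 'b': at 8  → match P2@[19:21]
pos 22 'a': at 3 (fail-walked)
pos 23 'b': at 4
pos 24 'b': at 9  → match P3@[22:24]
pos 25 'a': at 3 (fail-walked)
pos 26 'c': at 1 (fail-walked)  → match P6@[26:26]
pos 27 'd': at 10 (fail-walked)
pos 28 'b': at 0 (fail-walked)
pos 29 'a': at 3
pos 30 'b': at 4
pos 31 'b': at 9  → match P3@[29:31]
pos 32 'c': at 1 (fail-walked)  → match P6@[32:32]
pos 33 'c': at 2  → match P0@[32:33],P6@[33:33]
pos 34 'c': at 2 (fail-walked)  → match P0@[33:34],P6@[34:34]
pos 35 'a': at 3 (fail-walked)
pos 36 'd': at 7
pos 37 'b': at 8  → match P2@[35:37]
pos 38 'a': at 3 (fail-walked)
pos 39 'b': at 4
pos 40 'd': at 13
pos 41 'a': at 14
pos 42 'c': at 15  → match P5@[38:42],P6@[42:42]
pos 43 'd': at 10 (fail-walked)
pos 44 'a': at 11
pos 45 'c': at 1 (fail-walked)  → match P6@[45:45]
pos 46 'a': at 3 (fail-walked)
pos 47 'b': at 4
pos 48 'a': at 5
pos 49 'a': at 6  → match P1@[46:49],P7@[48:49]
pos 50 'b': at 4 (fail-walked)
pos 51 'd': at 13
pos 52 'a': at 14
pos 53 'b': at 4 (fail-walked)
pos 54 'd': at 13
pos 55 'a': at 14
pos 56 'c': at 15  → match P5@[52:56],P6@[56:56]
pos 57 'b': at 0 (fail-walked)
pos 58 'a': at 3
pos 59 'a': at 16  → match P7@[58:59]
pos 60 'c': at 1 (fail-walked)  → match P6@[60:60]
pos 61 'c': at 2  → match P0@[60:61],P6@[61:61]
pos 62 'c': at 2 (fail-walked)  → match P0@[61:62],P6@[62:62]
pos 63 'a': at 3 (fail-walked)
pos 64 'd': at 7
pos 65 'b': at 8  → match P2@[63:65]
pos 66 'a': at 3 (fail-walked)

Result: [[2,4],[2,7],[7,6],[8,0],[8,6],[10,6],[11,0],[11,6],[12,0],[12,6],[16,2],[17,6],[18,0],[18,6],[21,2],[24,3],[26,6],[31,3],[32,6],[33,0],[33,6],[34,0],[34,6],[37,2],[42,5],[42,6],[45,6],[49,1],[49,7],[56,5],[56,6],[59,7],[60,6],[61,0],[61,6],[62,0],[62,6],[65,2]]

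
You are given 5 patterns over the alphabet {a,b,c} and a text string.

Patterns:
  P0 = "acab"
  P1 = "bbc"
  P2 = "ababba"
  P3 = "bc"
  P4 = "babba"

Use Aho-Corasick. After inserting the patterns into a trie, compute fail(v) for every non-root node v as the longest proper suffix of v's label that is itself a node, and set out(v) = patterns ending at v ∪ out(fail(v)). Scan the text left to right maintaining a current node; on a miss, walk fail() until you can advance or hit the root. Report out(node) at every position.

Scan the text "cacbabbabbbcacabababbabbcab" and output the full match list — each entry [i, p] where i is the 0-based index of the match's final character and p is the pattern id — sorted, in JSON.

Construct AC machine:
Trie nodes:
  0='ε' goto a→1 b→5
  1='a' goto b→8 c→2
  2='ac' goto a→3
  3='aca' goto b→4
  4='acab' goto ·  [P0 ends]
  5='b' goto a→14 b→6 c→13
  6='bb' goto c→7
  7='bbc' goto ·  [P1 ends]
  8='ab' goto a→9
  9='aba' goto b→10
  10='abab' goto b→11
  11='ababb' goto a→12
  12='ababba' goto ·  [P2 ends]
  13='bc' goto ·  [P3 ends]
  14='ba' goto b→15
  15='bab' goto b→16
  16='babb' goto a→17
  17='babba' goto ·  [P4 ends]

BFS fail/out derivation:
  n1('a'): parent n0 fail=0; on 'a' 0 → fail=0;  out ∅∪∅=∅
  n5('b'): parent n0 fail=0; on 'b' 0 → fail=0;  out ∅∪∅=∅
  n2('ac'): parent n1 fail=0; on 'c' 0 → fail=0;  out ∅∪∅=∅
  n6('bb'): parent n5 fail=0; on 'b' 0 → fail=5;  out ∅∪∅=∅
  n8('ab'): parent n1 fail=0; on 'b' 0 → fail=5;  out ∅∪∅=∅
  n13('bc'): parent n5 fail=0; on 'c' 0 → fail=0;  out {3}∪∅={3}
  n14('ba'): parent n5 fail=0; on 'a' 0 → fail=1;  out ∅∪∅=∅
  n3('aca'): parent n2 fail=0; on 'a' 0 → fail=1;  out ∅∪∅=∅
  n7('bbc'): parent n6 fail=5; on 'c' 5 → fail=13;  out {1}∪{3}={1,3}
  n9('aba'): parent n8 fail=5; on 'a' 5 → fail=14;  out ∅∪∅=∅
  n15('bab'): parent n14 fail=1; on 'b' 1 → fail=8;  out ∅∪∅=∅
  n4('acab'): parent n3 fail=1; on 'b' 1 → fail=8;  out {0}∪∅={0}
  n10('abab'): parent n9 fail=14; on 'b' 14 → fail=15;  out ∅∪∅=∅
  n16('babb'): parent n15 fail=8; on 'b' 8→5 → fail=6;  out ∅∪∅=∅
  n11('ababb'): parent n10 fail=15; on 'b' 15 → fail=16;  out ∅∪∅=∅
  n17('babba'): parent n16 fail=6; on 'a' 6→5 → fail=14;  out {4}∪∅={4}
  n12('ababba'): parent n11 fail=16; on 'a' 16 → fail=17;  out {2}∪{4}={2,4}

Text stream:
pos 0 'c': at 0
pos 1 'a': at 1
pos 2 'c': at 2
pos 3 'b': at 5 ·f
pos 4 'a': at 14
pos 5 'b': at 15
pos 6 'b': at 16
pos 7 'a': at 17  emit P4@[3:7]
pos 8 'b': at 15 ·f
pos 9 'b': at 16
pos 10 'b': at 6 ·f
pos 11 'c': at 7  emit P1@[9:11],P3@[10:11]
pos 12 'a': at 1 ·f
pos 13 'c': at 2
pos 14 'a': at 3
pos 15 'b': at 4  emit P0@[12:15]
pos 16 'a': at 9 ·f
pos 17 'b': at 10
pos 18 'a': at 9 ·f
pos 19 'b': at 10
pos 20 'b': at 11
pos 21 'a': at 12  emit P2@[16:21],P4@[17:21]
pos 22 'b': at 15 ·f
pos 23 'b': at 16
pos 24 'c': at 7 ·f  emit P1@[22:24],P3@[23:24]
pos 25 'a': at 1 ·f
pos 26 'b': at 8

Matches: [[7,4],[11,1],[11,3],[15,0],[21,2],[21,4],[24,1],[24,3]]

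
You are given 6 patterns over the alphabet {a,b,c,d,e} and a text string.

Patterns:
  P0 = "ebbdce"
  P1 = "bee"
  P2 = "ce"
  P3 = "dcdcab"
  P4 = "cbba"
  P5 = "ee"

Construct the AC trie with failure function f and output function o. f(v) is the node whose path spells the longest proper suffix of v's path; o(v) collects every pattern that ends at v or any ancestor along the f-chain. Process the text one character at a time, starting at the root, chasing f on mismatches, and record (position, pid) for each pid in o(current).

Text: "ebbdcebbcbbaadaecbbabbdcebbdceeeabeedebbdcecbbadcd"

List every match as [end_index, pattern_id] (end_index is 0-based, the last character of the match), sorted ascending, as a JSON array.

Construct AC machine:
Trie (insert patterns):
  n0 'ε': b→7 c→10 d→12 e→1
  n1 'e': b→2 e→21
  n2 'eb': b→3
  n3 'ebb': d→4
  n4 'ebbd': c→5
  n5 'ebbdc': e→6
  n6 'ebbdce': ·  ←P0
  n7 'b': e→8
  n8 'be': e→9
  n9 'bee': ·  ←P1
  n10 'c': b→18 e→11
  n11 'ce': ·  ←P2
  n12 'd': c→13
  n13 'dc': d→14
  n14 'dcd': c→15
  n15 'dcdc': a→16
  n16 'dcdca': b→17
  n17 'dcdcab': ·  ←P3
  n18 'cb': b→19
  n19 'cbb': a→20
  n20 'cbba': ·  ←P4
  n21 'ee': ·  ←P5

Failure links (BFS by depth):
  n1('e'): parent n0 fail=0; on 'e' 0 → fail=0;  out ∅∪∅=∅
  n7('b'): parent n0 fail=0; on 'b' 0 → fail=0;  out ∅∪∅=∅
  n10('c'): parent n0 fail=0; on 'c' 0 → fail=0;  out ∅∪∅=∅
  n12('d'): parent n0 fail=0; on 'd' 0 → fail=0;  out ∅∪∅=∅
  n2('eb'): parent n1 fail=0; on 'b' 0 → fail=7;  out ∅∪∅=∅
  n8('be'): parent n7 fail=0; on 'e' 0 → fail=1;  out ∅∪∅=∅
  n11('ce'): parent n10 fail=0; on 'e' 0 → fail=1;  out {2}∪∅={2}
  n13('dc'): parent n12 fail=0; on 'c' 0 → fail=10;  out ∅∪∅=∅
  n18('cb'): parent n10 fail=0; on 'b' 0 → fail=7;  out ∅∪∅=∅
  n21('ee'): parent n1 fail=0; on 'e' 0 → fail=1;  out {5}∪∅={5}
  n3('ebb'): parent n2 fail=7; on 'b' 7→0 → fail=7;  out ∅∪∅=∅
  n9('bee'): parent n8 fail=1; on 'e' 1 → fail=21;  out {1}∪{5}={1,5}
  n14('dcd'): parent n13 fail=10; on 'd' 10→0 → fail=12;  out ∅∪∅=∅
  n19('cbb'): parent n18 fail=7; on 'b' 7→0 → fail=7;  out ∅∪∅=∅
  n4('ebbd'): parent n3 fail=7; on 'd' 7→0 → fail=12;  out ∅∪∅=∅
  n15('dcdc'): parent n14 fail=12; on 'c' 12 → fail=13;  out ∅∪∅=∅
  n20('cbba'): parent n19 fail=7; on 'a' 7→0 → fail=0;  out {4}∪∅={4}
  n5('ebbdc'): parent n4 fail=12; on 'c' 12 → fail=13;  out ∅∪∅=∅
  n16('dcdca'): parent n15 fail=13; on 'a' 13→10→0 → fail=0;  out ∅∪∅=∅
  n6('ebbdce'): parent n5 fail=13; on 'e' 13→10 → fail=11;  out {0}∪{2}={0,2}
  n17('dcdcab'): parent n16 fail=0; on 'b' 0 → fail=7;  out {3}∪∅={3}

Run:
[0] read 'e'  n0⇒n1
[1] read 'b'  n1⇒n2
[2] read 'b'  n2⇒n3
[3] read 'd'  n3⇒n4
[4] read 'c'  n4⇒n5
[5] read 'e'  n5⇒n6  ** P0@[0:5],P2@[4:5]
[6] read 'b'  n6⇒n2 ·f
[7] read 'b'  n2⇒n3
[8] read 'c'  n3⇒n10 ·f
[9] read 'b'  n10⇒n18
[10] read 'b'  n18⇒n19
[11] read 'a'  n19⇒n20  ** P4@[8:11]
[12] read 'a'  n20⇒n0 ·f
[13] read 'd'  n0⇒n12
[14] read 'a'  n12⇒n0 ·f
[15] read 'e'  n0⇒n1
[16] read 'c'  n1⇒n10 ·f
[17] read 'b'  n10⇒n18
[18] read 'b'  n18⇒n19
[19] read 'a'  n19⇒n20  ** P4@[16:19]
[20] read 'b'  n20⇒n7 ·f
[21] read 'b'  n7⇒n7 ·f
[22] read 'd'  n7⇒n12 ·f
[23] read 'c'  n12⇒n13
[24] read 'e'  n13⇒n11 ·f  ** P2@[23:24]
[25] read 'b'  n11⇒n2 ·f
[26] read 'b'  n2⇒n3
[27] read 'd'  n3⇒n4
[28] read 'c'  n4⇒n5
[29] read 'e'  n5⇒n6  ** P0@[24:29],P2@[28:29]
[30] read 'e'  n6⇒n21 ·f  ** P5@[29:30]
[31] read 'e'  n21⇒n21 ·f  ** P5@[30:31]
[32] read 'a'  n21⇒n0 ·f
[33] read 'b'  n0⇒n7
[34] read 'e'  n7⇒n8
[35] read 'e'  n8⇒n9  ** P1@[33:35],P5@[34:35]
[36] read 'd'  n9⇒n12 ·f
[37] read 'e'  n12⇒n1 ·f
[38] read 'b'  n1⇒n2
[39] read 'b'  n2⇒n3
[40] read 'd'  n3⇒n4
[41] read 'c'  n4⇒n5
[42] read 'e'  n5⇒n6  ** P0@[37:42],P2@[41:42]
[43] read 'c'  n6⇒n10 ·f
[44] read 'b'  n10⇒n18
[45] read 'b'  n18⇒n19
[46] read 'a'  n19⇒n20  ** P4@[43:46]
[47] read 'd'  n20⇒n12 ·f
[48] read 'c'  n12⇒n13
[49] read 'd'  n13⇒n14

Matches: [[5,0],[5,2],[11,4],[19,4],[24,2],[29,0],[29,2],[30,5],[31,5],[35,1],[35,5],[42,0],[42,2],[46,4]]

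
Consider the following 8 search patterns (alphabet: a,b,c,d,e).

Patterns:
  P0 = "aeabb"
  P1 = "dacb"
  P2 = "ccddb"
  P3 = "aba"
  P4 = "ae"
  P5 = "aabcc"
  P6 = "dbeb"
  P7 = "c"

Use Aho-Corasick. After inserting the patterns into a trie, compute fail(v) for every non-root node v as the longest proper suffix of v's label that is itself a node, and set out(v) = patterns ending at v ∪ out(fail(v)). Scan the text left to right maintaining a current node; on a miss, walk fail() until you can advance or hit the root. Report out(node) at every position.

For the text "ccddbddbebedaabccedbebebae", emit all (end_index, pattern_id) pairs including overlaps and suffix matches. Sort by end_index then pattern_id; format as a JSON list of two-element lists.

Build:
Trie (insert patterns):
  0='ε' goto a→1 c→10 d→6
  1='a' goto a→17 b→15 e→2
  2='ae' goto a→3  [P4 ends]
  3='aea' goto b→4
  4='aeab' goto b→5
  5='aeabb' goto ·  [P0 ends]
  6='d' goto a→7 b→21
  7='da' goto c→8
  8='dac' goto b→9
  9='dacb' goto ·  [P1 ends]
  10='c' goto c→11  [P7 ends]
  11='cc' goto d→12
  12='ccd' goto d→13
  13='ccdd' goto b→14
  14='ccddb' goto ·  [P2 ends]
  15='ab' goto a→16
  16='aba' goto ·  [P3 ends]
  17='aa' goto b→18
  18='aab' goto c→19
  19='aabc' goto c→20
  20='aabcc' goto ·  [P5 ends]
  21='db' goto e→22
  22='dbe' goto b→23
  23='dbeb' goto ·  [P6 ends]

BFS fail/out derivation:
  fail(1) 'a': from fail(0)=0 chase 'a': 0 ⇒ 0;  out=∅∪out(0)=∅
  fail(6) 'd': from fail(0)=0 chase 'd': 0 ⇒ 0;  out=∅∪out(0)=∅
  fail(10) 'c': from fail(0)=0 chase 'c': 0 ⇒ 0;  out={7}∪out(0)={7}
  fail(2) 'ae': from fail(1)=0 chase 'e': 0 ⇒ 0;  out={4}∪out(0)={4}
  fail(7) 'da': from fail(6)=0 chase 'a': 0 ⇒ 1;  out=∅∪out(1)=∅
  fail(11) 'cc': from fail(10)=0 chase 'c': 0 ⇒ 10;  out=∅∪out(10)={7}
  fail(15) 'ab': from fail(1)=0 chase 'b': 0 ⇒ 0;  out=∅∪out(0)=∅
  fail(17) 'aa': from fail(1)=0 chase 'a': 0 ⇒ 1;  out=∅∪out(1)=∅
  fail(21) 'db': from fail(6)=0 chase 'b': 0 ⇒ 0;  out=∅∪out(0)=∅
  fail(3) 'aea': from fail(2)=0 chase 'a': 0 ⇒ 1;  out=∅∪out(1)=∅
  fail(8) 'dac': from fail(7)=1 chase 'c': 1→0 ⇒ 10;  out=∅∪out(10)={7}
  fail(12) 'ccd': from fail(11)=10 chase 'd': 10→0 ⇒ 6;  out=∅∪out(6)=∅
  fail(16) 'aba': from fail(15)=0 chase 'a': 0 ⇒ 1;  out={3}∪out(1)={3}
  fail(18) 'aab': from fail(17)=1 chase 'b': 1 ⇒ 15;  out=∅∪out(15)=∅
  fail(22) 'dbe': from fail(21)=0 chase 'e': 0 ⇒ 0;  out=∅∪out(0)=∅
  fail(4) 'aeab': from fail(3)=1 chase 'b': 1 ⇒ 15;  out=∅∪out(15)=∅
  fail(9) 'dacb': from fail(8)=10 chase 'b': 10→0 ⇒ 0;  out={1}∪out(0)={1}
  fail(13) 'ccdd': from fail(12)=6 chase 'd': 6→0 ⇒ 6;  out=∅∪out(6)=∅
  fail(19) 'aabc': from fail(18)=15 chase 'c': 15→0 ⇒ 10;  out=∅∪out(10)={7}
  fail(23) 'dbeb': from fail(22)=0 chase 'b': 0 ⇒ 0;  out={6}∪out(0)={6}
  fail(5) 'aeabb': from fail(4)=15 chase 'b': 15→0 ⇒ 0;  out={0}∪out(0)={0}
  fail(14) 'ccddb': from fail(13)=6 chase 'b': 6 ⇒ 21;  out={2}∪out(21)={2}
  fail(20) 'aabcc': from fail(19)=10 chase 'c': 10 ⇒ 11;  out={5}∪out(11)={5,7}

Run:
[0] read 'c'  n0⇒n10  emit P7@[0:0]
[1] read 'c'  n10⇒n11  emit P7@[1:1]
[2] read 'd'  n11⇒n12
[3] read 'd'  n12⇒n13
[4] read 'b'  n13⇒n14  emit P2@[0:4]
[5] read 'd'  n14⇒n6 (fail-walked)
[6] read 'd'  n6⇒n6 (fail-walked)
[7] read 'b'  n6⇒n21
[8] read 'e'  n21⇒n22
[9] read 'b'  n22⇒n23  emit P6@[6:9]
[10] read 'e'  n23⇒n0 (fail-walked)
[11] read 'd'  n0⇒n6
[12] read 'a'  n6⇒n7
[13] read 'a'  n7⇒n17 (fail-walked)
[14] read 'b'  n17⇒n18
[15] read 'c'  n18⇒n19  emit P7@[15:15]
[16] read 'c'  n19⇒n20  emit P5@[12:16],P7@[16:16]
[17] read 'e'  n20⇒n0 (fail-walked)
[18] read 'd'  n0⇒n6
[19] read 'b'  n6⇒n21
[20] read 'e'  n21⇒n22
[21] read 'b'  n22⇒n23  emit P6@[18:21]
[22] read 'e'  n23⇒n0 (fail-walked)
[23] read 'b'  n0⇒n0
[24] read 'a'  n0⇒n1
[25] read 'e'  n1⇒n2  emit P4@[24:25]

Result: [[0,7],[1,7],[4,2],[9,6],[15,7],[16,5],[16,7],[21,6],[25,4]]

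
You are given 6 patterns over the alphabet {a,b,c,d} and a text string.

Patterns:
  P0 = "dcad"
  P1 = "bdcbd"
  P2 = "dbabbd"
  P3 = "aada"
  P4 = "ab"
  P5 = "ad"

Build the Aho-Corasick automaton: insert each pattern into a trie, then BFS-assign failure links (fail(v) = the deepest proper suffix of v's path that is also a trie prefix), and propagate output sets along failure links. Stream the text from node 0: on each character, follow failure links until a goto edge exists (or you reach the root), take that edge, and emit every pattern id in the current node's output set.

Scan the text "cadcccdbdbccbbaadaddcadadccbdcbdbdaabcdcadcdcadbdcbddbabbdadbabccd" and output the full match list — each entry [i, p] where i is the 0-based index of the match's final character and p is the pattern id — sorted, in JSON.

Construct AC machine:
Trie nodes:
  n0 'ε': a→15 b→5 d→1
  n1 'd': b→10 c→2
  n2 'dc': a→3
  n3 'dca': d→4
  n4 'dcad': ·  [P0 ends]
  n5 'b': d→6
  n6 'bd': c→7
  n7 'bdc': b→8
  n8 'bdcb': d→9
  n9 'bdcbd': ·  [P1 ends]
  n10 'db': a→11
  n11 'dba': b→12
  n12 'dbab': b→13
  n13 'dbabb': d→14
  n14 'dbabbd': ·  [P2 ends]
  n15 'a': a→16 b→19 d→20
  n16 'aa': d→17
  n17 'aad': a→18
  n18 'aada': ·  [P3 ends]
  n19 'ab': ·  [P4 ends]
  n20 'ad': ·  [P5 ends]

BFS fail/out derivation:
  fail(1) 'd': from fail(0)=0 chase 'd': 0 ⇒ 0;  out=∅∪out(0)=∅
  fail(5) 'b': from fail(0)=0 chase 'b': 0 ⇒ 0;  out=∅∪out(0)=∅
  fail(15) 'a': from fail(0)=0 chase 'a': 0 ⇒ 0;  out=∅∪out(0)=∅
  fail(2) 'dc': from fail(1)=0 chase 'c': 0 ⇒ 0;  out=∅∪out(0)=∅
  fail(6) 'bd': from fail(5)=0 chase 'd': 0 ⇒ 1;  out=∅∪out(1)=∅
  fail(10) 'db': from fail(1)=0 chase 'b': 0 ⇒ 5;  out=∅∪out(5)=∅
  fail(16) 'aa': from fail(15)=0 chase 'a': 0 ⇒ 15;  out=∅∪out(15)=∅
  fail(19) 'ab': from fail(15)=0 chase 'b': 0 ⇒ 5;  out={4}∪out(5)={4}
  fail(20) 'ad': from fail(15)=0 chase 'd': 0 ⇒ 1;  out={5}∪out(1)={5}
  fail(3) 'dca': from fail(2)=0 chase 'a': 0 ⇒ 15;  out=∅∪out(15)=∅
  fail(7) 'bdc': from fail(6)=1 chase 'c': 1 ⇒ 2;  out=∅∪out(2)=∅
  fail(11) 'dba': from fail(10)=5 chase 'a': 5→0 ⇒ 15;  out=∅∪out(15)=∅
  fail(17) 'aad': from fail(16)=15 chase 'd': 15 ⇒ 20;  out=∅∪out(20)={5}
  fail(4) 'dcad': from fail(3)=15 chase 'd': 15 ⇒ 20;  out={0}∪out(20)={0,5}
  fail(8) 'bdcb': from fail(7)=2 chase 'b': 2→0 ⇒ 5;  out=∅∪out(5)=∅
  fail(12) 'dbab': from fail(11)=15 chase 'b': 15 ⇒ 19;  out=∅∪out(19)={4}
  fail(18) 'aada': from fail(17)=20 chase 'a': 20→1→0 ⇒ 15;  out={3}∪out(15)={3}
  fail(9) 'bdcbd': from fail(8)=5 chase 'd': 5 ⇒ 6;  out={1}∪out(6)={1}
  fail(13) 'dbabb': from fail(12)=19 chase 'b': 19→5→0 ⇒ 5;  out=∅∪out(5)=∅
  fail(14) 'dbabbd': from fail(13)=5 chase 'd': 5 ⇒ 6;  out={2}∪out(6)={2}

Text stream:
pos 0 'c': at 0
pos 1 'a': at 15
pos 2 'd': at 20  emit P5@[1:2]
pos 3 'c': at 2 ·f
pos 4 'c': at 0 ·f
pos 5 'c': at 0
pos 6 'd': at 1
pos 7 'b': at 10
pos 8 'd': at 6 ·f
pos 9 'b': at 10 ·f
pos 10 'c': at 0 ·f
pos 11 'c': at 0
pos 12 'b': at 5
pos 13 'b': at 5 ·f
pos 14 'a': at 15 ·f
pos 15 'a': at 16
pos 16 'd': at 17  emit P5@[15:16]
pos 17 'a': at 18  emit P3@[14:17]
pos 18 'd': at 20 ·f  emit P5@[17:18]
pos 19 'd': at 1 ·f
pos 20 'c': at 2
pos 21 'a': at 3
pos 22 'd': at 4  emit P0@[19:22],P5@[21:22]
pos 23 'a': at 15 ·f
pos 24 'd': at 20  emit P5@[23:24]
pos 25 'c': at 2 ·f
pos 26 'c': at 0 ·f
pos 27 'b': at 5
pos 28 'd': at 6
pos 29 'c': at 7
pos 30 'b': at 8
pos 31 'd': at 9  emit P1@[27:31]
pos 32 'b': at 10 ·f
pos 33 'd': at 6 ·f
pos 34 'a': at 15 ·f
pos 35 'a': at 16
pos 36 'b': at 19 ·f  emit P4@[35:36]
pos 37 'c': at 0 ·f
pos 38 'd': at 1
pos 39 'c': at 2
pos 40 'a': at 3
pos 41 'd': at 4  emit P0@[38:41],P5@[40:41]
pos 42 'c': at 2 ·f
pos 43 'd': at 1 ·f
pos 44 'c': at 2
pos 45 'a': at 3
pos 46 'd': at 4  emit P0@[43:46],P5@[45:46]
pos 47 'b': at 10 ·f
pos 48 'd': at 6 ·f
pos 49 'c': at 7
pos 50 'b': at 8
pos 51 'd': at 9  emit P1@[47:51]
pos 52 'd': at 1 ·f
pos 53 'b': at 10
pos 54 'a': at 11
pos 55 'b': at 12  emit P4@[54:55]
pos 56 'b': at 13
pos 57 'd': at 14  emit P2@[52:57]
pos 58 'a': at 15 ·f
pos 59 'd': at 20  emit P5@[58:59]
pos 60 'b': at 10 ·f
pos 61 'a': at 11
pos 62 'b': at 12  emit P4@[61:62]
pos 63 'c': at 0 ·f
pos 64 'c': at 0
pos 65 'd': at 1

Matches: [[2,5],[16,5],[17,3],[18,5],[22,0],[22,5],[24,5],[31,1],[36,4],[41,0],[41,5],[46,0],[46,5],[51,1],[55,4],[57,2],[59,5],[62,4]]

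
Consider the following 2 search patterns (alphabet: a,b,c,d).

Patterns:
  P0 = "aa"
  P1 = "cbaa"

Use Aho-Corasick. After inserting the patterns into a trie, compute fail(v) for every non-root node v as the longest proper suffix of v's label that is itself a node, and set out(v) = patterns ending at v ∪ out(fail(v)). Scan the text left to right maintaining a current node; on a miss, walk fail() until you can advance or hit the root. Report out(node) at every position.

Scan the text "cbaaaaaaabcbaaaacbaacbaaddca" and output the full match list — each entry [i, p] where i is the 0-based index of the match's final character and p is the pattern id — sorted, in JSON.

Build automaton:
Trie nodes:
  n0 'ε': a→1 c→3
  n1 'a': a→2
  n2 'aa': ·  ←P0
  n3 'c': b→4
  n4 'cb': a→5
  n5 'cba': a→6
  n6 'cbaa': ·  ←P1

Failure links (BFS by depth):
  fail(1) 'a': from fail(0)=0 chase 'a': 0 ⇒ 0;  out=∅∪out(0)=∅
  fail(3) 'c': from fail(0)=0 chase 'c': 0 ⇒ 0;  out=∅∪out(0)=∅
  fail(2) 'aa': from fail(1)=0 chase 'a': 0 ⇒ 1;  out={0}∪out(1)={0}
  fail(4) 'cb': from fail(3)=0 chase 'b': 0 ⇒ 0;  out=∅∪out(0)=∅
  fail(5) 'cba': from fail(4)=0 chase 'a': 0 ⇒ 1;  out=∅∪out(1)=∅
  fail(6) 'cbaa': from fail(5)=1 chase 'a': 1 ⇒ 2;  out={1}∪out(2)={0,1}

Run:
[0] read 'c'  n0⇒n3
[1] read 'b'  n3⇒n4
[2] read 'a'  n4⇒n5
[3] read 'a'  n5⇒n6  emit P0@[2:3],P1@[0:3]
[4] read 'a'  n6⇒n2 (fail-walked)  emit P0@[3:4]
[5] read 'a'  n2⇒n2 (fail-walked)  emit P0@[4:5]
[6] read 'a'  n2⇒n2 (fail-walked)  emit P0@[5:6]
[7] read 'a'  n2⇒n2 (fail-walked)  emit P0@[6:7]
[8] read 'a'  n2⇒n2 (fail-walked)  emit P0@[7:8]
[9] read 'b'  n2⇒n0 (fail-walked)
[10] read 'c'  n0⇒n3
[11] read 'b'  n3⇒n4
[12] read 'a'  n4⇒n5
[13] read 'a'  n5⇒n6  emit P0@[12:13],P1@[10:13]
[14] read 'a'  n6⇒n2 (fail-walked)  emit P0@[13:14]
[15] read 'a'  n2⇒n2 (fail-walked)  emit P0@[14:15]
[16] read 'c'  n2⇒n3 (fail-walked)
[17] read 'b'  n3⇒n4
[18] read 'a'  n4⇒n5
[19] read 'a'  n5⇒n6  emit P0@[18:19],P1@[16:19]
[20] read 'c'  n6⇒n3 (fail-walked)
[21] read 'b'  n3⇒n4
[22] read 'a'  n4⇒n5
[23] read 'a'  n5⇒n6  emit P0@[22:23],P1@[20:23]
[24] read 'd'  n6⇒n0 (fail-walked)
[25] read 'd'  n0⇒n0
[26] read 'c'  n0⇒n3
[27] read 'a'  n3⇒n1 (fail-walked)

All matches (sorted): [[3,0],[3,1],[4,0],[5,0],[6,0],[7,0],[8,0],[13,0],[13,1],[14,0],[15,0],[19,0],[19,1],[23,0],[23,1]]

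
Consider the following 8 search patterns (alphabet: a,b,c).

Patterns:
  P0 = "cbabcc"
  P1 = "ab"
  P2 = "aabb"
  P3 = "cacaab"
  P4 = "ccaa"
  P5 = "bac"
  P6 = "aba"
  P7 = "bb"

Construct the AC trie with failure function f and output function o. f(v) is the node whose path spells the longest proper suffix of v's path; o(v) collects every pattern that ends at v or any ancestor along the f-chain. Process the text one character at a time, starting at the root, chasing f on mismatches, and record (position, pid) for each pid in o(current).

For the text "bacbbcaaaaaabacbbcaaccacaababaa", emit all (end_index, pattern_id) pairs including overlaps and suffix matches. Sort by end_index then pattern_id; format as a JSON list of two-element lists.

Build:
Trie nodes:
  0='ε' goto a→7 b→20 c→1
  1='c' goto a→12 b→2 c→17
  2='cb' goto a→3
  3='cba' goto b→4
  4='cbab' goto c→5
  5='cbabc' goto c→6
  6='cbabcc' goto ·  ←P0
  7='a' goto a→9 b→8
  8='ab' goto a→23  ←P1
  9='aa' goto b→10
  10='aab' goto b→11
  11='aabb' goto ·  ←P2
  12='ca' goto c→13
  13='cac' goto a→14
  14='caca' goto a→15
  15='cacaa' goto b→16
  16='cacaab' goto ·  ←P3
  17='cc' goto a→18
  18='cca' goto a→19
  19='ccaa' goto ·  ←P4
  20='b' goto a→21 b→24
  21='ba' goto c→22
  22='bac' goto ·  ←P5
  23='aba' goto ·  ←P6
  24='bb' goto ·  ←P7

BFS fail/out derivation:
  fail(1) 'c': from fail(0)=0 chase 'c': 0 ⇒ 0;  out=∅∪out(0)=∅
  fail(7) 'a': from fail(0)=0 chase 'a': 0 ⇒ 0;  out=∅∪out(0)=∅
  fail(20) 'b': from fail(0)=0 chase 'b': 0 ⇒ 0;  out=∅∪out(0)=∅
  fail(2) 'cb': from fail(1)=0 chase 'b': 0 ⇒ 20;  out=∅∪out(20)=∅
  fail(8) 'ab': from fail(7)=0 chase 'b': 0 ⇒ 20;  out={1}∪out(20)={1}
  fail(9) 'aa': from fail(7)=0 chase 'a': 0 ⇒ 7;  out=∅∪out(7)=∅
  fail(12) 'ca': from fail(1)=0 chase 'a': 0 ⇒ 7;  out=∅∪out(7)=∅
  fail(17) 'cc': from fail(1)=0 chase 'c': 0 ⇒ 1;  out=∅∪out(1)=∅
  fail(21) 'ba': from fail(20)=0 chase 'a': 0 ⇒ 7;  out=∅∪out(7)=∅
  fail(24) 'bb': from fail(20)=0 chase 'b': 0 ⇒ 20;  out={7}∪out(20)={7}
  fail(3) 'cba': from fail(2)=20 chase 'a': 20 ⇒ 21;  out=∅∪out(21)=∅
  fail(10) 'aab': from fail(9)=7 chase 'b': 7 ⇒ 8;  out=∅∪out(8)={1}
  fail(13) 'cac': from fail(12)=7 chase 'c': 7→0 ⇒ 1;  out=∅∪out(1)=∅
  fail(18) 'cca': from fail(17)=1 chase 'a': 1 ⇒ 12;  out=∅∪out(12)=∅
  fail(22) 'bac': from fail(21)=7 chase 'c': 7→0 ⇒ 1;  out={5}∪out(1)={5}
  fail(23) 'aba': from fail(8)=20 chase 'a': 20 ⇒ 21;  out={6}∪out(21)={6}
  fail(4) 'cbab': from fail(3)=21 chase 'b': 21→7 ⇒ 8;  out=∅∪out(8)={1}
  fail(11) 'aabb': from fail(10)=8 chase 'b': 8→20 ⇒ 24;  out={2}∪out(24)={2,7}
  fail(14) 'caca': from fail(13)=1 chase 'a': 1 ⇒ 12;  out=∅∪out(12)=∅
  fail(19) 'ccaa': from fail(18)=12 chase 'a': 12→7 ⇒ 9;  out={4}∪out(9)={4}
  fail(5) 'cbabc': from fail(4)=8 chase 'c': 8→20→0 ⇒ 1;  out=∅∪out(1)=∅
  fail(15) 'cacaa': from fail(14)=12 chase 'a': 12→7 ⇒ 9;  out=∅∪out(9)=∅
  fail(6) 'cbabcc': from fail(5)=1 chase 'c': 1 ⇒ 17;  out={0}∪out(17)={0}
  fail(16) 'cacaab': from fail(15)=9 chase 'b': 9 ⇒ 10;  out={3}∪out(10)={1,3}

Run:
pos 0 'b': at 20
pos 1 'a': at 21
pos 2 'c': at 22  → match P5@[0:2]
pos 3 'b': at 2 ·f
pos 4 'b': at 24 ·f  → match P7@[3:4]
pos 5 'c': at 1 ·f
pos 6 'a': at 12
pos 7 'a': at 9 ·f
pos 8 'a': at 9 ·f
pos 9 'a': at 9 ·f
pos 10 'a': at 9 ·f
pos 11 'a': at 9 ·f
pos 12 'b': at 10  → match P1@[11:12]
pos 13 'a': at 23 ·f  → match P6@[11:13]
pos 14 'c': at 22 ·f  → match P5@[12:14]
pos 15 'b': at 2 ·f
pos 16 'b': at 24 ·f  → match P7@[15:16]
pos 17 'c': at 1 ·f
pos 18 'a': at 12
pos 19 'a': at 9 ·f
pos 20 'c': at 1 ·f
pos 21 'c': at 17
pos 22 'a': at 18
pos 23 'c': at 13 ·f
pos 24 'a': at 14
pos 25 'a': at 15
pos 26 'b': at 16  → match P1@[25:26],P3@[21:26]
pos 27 'a': at 23 ·f  → match P6@[25:27]
pos 28 'b': at 8 ·f  → match P1@[27:28]
pos 29 'a': at 23  → match P6@[27:29]
pos 30 'a': at 9 ·f

All matches (sorted): [[2,5],[4,7],[12,1],[13,6],[14,5],[16,7],[26,1],[26,3],[27,6],[28,1],[29,6]]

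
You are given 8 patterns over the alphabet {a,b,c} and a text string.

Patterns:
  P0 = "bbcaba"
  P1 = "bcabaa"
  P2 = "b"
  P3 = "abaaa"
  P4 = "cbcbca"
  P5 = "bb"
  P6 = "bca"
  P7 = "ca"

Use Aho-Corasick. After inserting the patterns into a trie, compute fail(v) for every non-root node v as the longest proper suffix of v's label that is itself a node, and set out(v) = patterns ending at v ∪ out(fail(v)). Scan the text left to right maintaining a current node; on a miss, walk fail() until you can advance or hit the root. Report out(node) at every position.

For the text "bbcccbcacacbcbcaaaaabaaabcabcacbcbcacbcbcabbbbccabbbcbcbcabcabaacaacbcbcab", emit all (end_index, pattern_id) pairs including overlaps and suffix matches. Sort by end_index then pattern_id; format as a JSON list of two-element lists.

Build automaton:
Trie nodes:
  0='ε' goto a→12 b→1 c→17
  1='b' goto b→2 c→7  ←P2
  2='bb' goto c→3  ←P5
  3='bbc' goto a→4
  4='bbca' goto b→5
  5='bbcab' goto a→6
  6='bbcaba' goto ·  ←P0
  7='bc' goto a→8
  8='bca' goto b→9  ←P6
  9='bcab' goto a→10
  10='bcaba' goto a→11
  11='bcabaa' goto ·  ←P1
  12='a' goto b→13
  13='ab' goto a→14
  14='aba' goto a→15
  15='abaa' goto a→16
  16='abaaa' goto ·  ←P3
  17='c' goto a→23 b→18
  18='cb' goto c→19
  19='cbc' goto b→20
  20='cbcb' goto c→21
  21='cbcbc' goto a→22
  22='cbcbca' goto ·  ←P4
  23='ca' goto ·  ←P7

Failure links (BFS by depth):
  fail(1) 'b': from fail(0)=0 chase 'b': 0 ⇒ 0;  out={2}∪out(0)={2}
  fail(12) 'a': from fail(0)=0 chase 'a': 0 ⇒ 0;  out=∅∪out(0)=∅
  fail(17) 'c': from fail(0)=0 chase 'c': 0 ⇒ 0;  out=∅∪out(0)=∅
  fail(2) 'bb': from fail(1)=0 chase 'b': 0 ⇒ 1;  out={5}∪out(1)={2,5}
  fail(7) 'bc': from fail(1)=0 chase 'c': 0 ⇒ 17;  out=∅∪out(17)=∅
  fail(13) 'ab': from fail(12)=0 chase 'b': 0 ⇒ 1;  out=∅∪out(1)={2}
  fail(18) 'cb': from fail(17)=0 chase 'b': 0 ⇒ 1;  out=∅∪out(1)={2}
  fail(23) 'ca': from fail(17)=0 chase 'a': 0 ⇒ 12;  out={7}∪out(12)={7}
  fail(3) 'bbc': from fail(2)=1 chase 'c': 1 ⇒ 7;  out=∅∪out(7)=∅
  fail(8) 'bca': from fail(7)=17 chase 'a': 17 ⇒ 23;  out={6}∪out(23)={6,7}
  fail(14) 'aba': from fail(13)=1 chase 'a': 1→0 ⇒ 12;  out=∅∪out(12)=∅
  fail(19) 'cbc': from fail(18)=1 chase 'c': 1 ⇒ 7;  out=∅∪out(7)=∅
  fail(4) 'bbca': from fail(3)=7 chase 'a': 7 ⇒ 8;  out=∅∪out(8)={6,7}
  fail(9) 'bcab': from fail(8)=23 chase 'b': 23→12 ⇒ 13;  out=∅∪out(13)={2}
  fail(15) 'abaa': from fail(14)=12 chase 'a': 12→0 ⇒ 12;  out=∅∪out(12)=∅
  fail(20) 'cbcb': from fail(19)=7 chase 'b': 7→17 ⇒ 18;  out=∅∪out(18)={2}
  fail(5) 'bbcab': from fail(4)=8 chase 'b': 8 ⇒ 9;  out=∅∪out(9)={2}
  fail(10) 'bcaba': from fail(9)=13 chase 'a': 13 ⇒ 14;  out=∅∪out(14)=∅
  fail(16) 'abaaa': from fail(15)=12 chase 'a': 12→0 ⇒ 12;  out={3}∪out(12)={3}
  fail(21) 'cbcbc': from fail(20)=18 chase 'c': 18 ⇒ 19;  out=∅∪out(19)=∅
  fail(6) 'bbcaba': from fail(5)=9 chase 'a': 9 ⇒ 10;  out={0}∪out(10)={0}
  fail(11) 'bcabaa': from fail(10)=14 chase 'a': 14 ⇒ 15;  out={1}∪out(15)={1}
  fail(22) 'cbcbca': from fail(21)=19 chase 'a': 19→7 ⇒ 8;  out={4}∪out(8)={4,6,7}

Scan:
[0] read 'b'  n0⇒n1  emit P2@[0:0]
[1] read 'b'  n1⇒n2  emit P2@[1:1],P5@[0:1]
[2] read 'c'  n2⇒n3
[3] read 'c'  n3⇒n17 ·f
[4] read 'c'  n17⇒n17 ·f
[5] read 'b'  n17⇒n18  emit P2@[5:5]
[6] read 'c'  n18⇒n19
[7] read 'a'  n19⇒n8 ·f  emit P6@[5:7],P7@[6:7]
[8] read 'c'  n8⇒n17 ·f
[9] read 'a'  n17⇒n23  emit P7@[8:9]
[10] read 'c'  n23⇒n17 ·f
[11] read 'b'  n17⇒n18  emit P2@[11:11]
[12] read 'c'  n18⇒n19
[13] read 'b'  n19⇒n20  emit P2@[13:13]
[14] read 'c'  n20⇒n21
[15] read 'a'  n21⇒n22  emit P4@[10:15],P6@[13:15],P7@[14:15]
[16] read 'a'  n22⇒n12 ·f
[17] read 'a'  n12⇒n12 ·f
[18] read 'a'  n12⇒n12 ·f
[19] read 'a'  n12⇒n12 ·f
[20] read 'b'  n12⇒n13  emit P2@[20:20]
[21] read 'a'  n13⇒n14
[22] read 'a'  n14⇒n15
[23] read 'a'  n15⇒n16  emit P3@[19:23]
[24] read 'b'  n16⇒n13 ·f  emit P2@[24:24]
[25] read 'c'  n13⇒n7 ·f
[26] read 'a'  n7⇒n8  emit P6@[24:26],P7@[25:26]
[27] read 'b'  n8⇒n9  emit P2@[27:27]
[28] read 'c'  n9⇒n7 ·f
[29] read 'a'  n7⇒n8  emit P6@[27:29],P7@[28:29]
[30] read 'c'  n8⇒n17 ·f
[31] read 'b'  n17⇒n18  emit P2@[31:31]
[32] read 'c'  n18⇒n19
[33] read 'b'  n19⇒n20  emit P2@[33:33]
[34] read 'c'  n20⇒n21
[35] read 'a'  n21⇒n22  emit P4@[30:35],P6@[33:35],P7@[34:35]
[36] read 'c'  n22⇒n17 ·f
[37] read 'b'  n17⇒n18  emit P2@[37:37]
[38] read 'c'  n18⇒n19
[39] read 'b'  n19⇒n20  emit P2@[39:39]
[40] read 'c'  n20⇒n21
[41] read 'a'  n21⇒n22  emit P4@[36:41],P6@[39:41],P7@[40:41]
[42] read 'b'  n22⇒n9 ·f  emit P2@[42:42]
[43] read 'b'  n9⇒n2 ·f  emit P2@[43:43],P5@[42:43]
[44] read 'b'  n2⇒n2 ·f  emit P2@[44:44],P5@[43:44]
[45] read 'b'  n2⇒n2 ·f  emit P2@[45:45],P5@[44:45]
[46] read 'c'  n2⇒n3
[47] read 'c'  n3⇒n17 ·f
[48] read 'a'  n17⇒n23  emit P7@[47:48]
[49] read 'b'  n23⇒n13 ·f  emit P2@[49:49]
[50] read 'b'  n13⇒n2 ·f  emit P2@[50:50],P5@[49:50]
[51] read 'b'  n2⇒n2 ·f  emit P2@[51:51],P5@[50:51]
[52] read 'c'  n2⇒n3
[53] read 'b'  n3⇒n18 ·f  emit P2@[53:53]
[54] read 'c'  n18⇒n19
[55] read 'b'  n19⇒n20  emit P2@[55:55]
[56] read 'c'  n20⇒n21
[57] read 'a'  n21⇒n22  emit P4@[52:57],P6@[55:57],P7@[56:57]
[58] read 'b'  n22⇒n9 ·f  emit P2@[58:58]
[59] read 'c'  n9⇒n7 ·f
[60] read 'a'  n7⇒n8  emit P6@[58:60],P7@[59:60]
[61] read 'b'  n8⇒n9  emit P2@[61:61]
[62] read 'a'  n9⇒n10
[63] read 'a'  n10⇒n11  emit P1@[58:63]
[64] read 'c'  n11⇒n17 ·f
[65] read 'a'  n17⇒n23  emit P7@[64:65]
[66] read 'a'  n23⇒n12 ·f
[67] read 'c'  n12⇒n17 ·f
[68] read 'b'  n17⇒n18  emit P2@[68:68]
[69] read 'c'  n18⇒n19
[70] read 'b'  n19⇒n20  emit P2@[70:70]
[71] read 'c'  n20⇒n21
[72] read 'a'  n21⇒n22  emit P4@[67:72],P6@[70:72],P7@[71:72]
[73] read 'b'  n22⇒n9 ·f  emit P2@[73:73]

All matches (sorted): [[0,2],[1,2],[1,5],[5,2],[7,6],[7,7],[9,7],[11,2],[13,2],[15,4],[15,6],[15,7],[20,2],[23,3],[24,2],[26,6],[26,7],[27,2],[29,6],[29,7],[31,2],[33,2],[35,4],[35,6],[35,7],[37,2],[39,2],[41,4],[41,6],[41,7],[42,2],[43,2],[43,5],[44,2],[44,5],[45,2],[45,5],[48,7],[49,2],[50,2],[50,5],[51,2],[51,5],[53,2],[55,2],[57,4],[57,6],[57,7],[58,2],[60,6],[60,7],[61,2],[63,1],[65,7],[68,2],[70,2],[72,4],[72,6],[72,7],[73,2]]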